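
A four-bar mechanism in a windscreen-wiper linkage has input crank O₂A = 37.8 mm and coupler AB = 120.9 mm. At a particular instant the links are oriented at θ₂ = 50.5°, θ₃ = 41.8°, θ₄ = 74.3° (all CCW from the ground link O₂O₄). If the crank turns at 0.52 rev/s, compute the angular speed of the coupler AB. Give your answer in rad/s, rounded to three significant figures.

0.767

ω₂ = 3.267 rad/s (from 0.52 rev/s).
Differentiating the loop-closure r₂e^{iθ₂}+r₃e^{iθ₃}=r₁+r₄e^{iθ₄} gives r₂ω₂e^{iθ₂}+r₃ω₃e^{iθ₃}=r₄ω₄e^{iθ₄}.
Eliminating the other unknown: ω₃ = r₂ω₂ sin(θ₄−θ₂) / [r₃ sin(θ₃−θ₄)].
Numerator sine = +0.40355; denominator sine = -0.53730.
Result = 0.0378·3.267·(+0.40355) / (0.1209·(-0.53730)) = -0.76723 rad/s; magnitude 0.76723 rad/s.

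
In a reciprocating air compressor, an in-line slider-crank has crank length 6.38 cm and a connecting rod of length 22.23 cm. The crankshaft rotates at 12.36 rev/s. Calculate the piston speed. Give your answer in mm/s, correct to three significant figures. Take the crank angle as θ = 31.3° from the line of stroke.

ω = 2π·12.4 = 77.66 rad/s
For an in-line slider-crank, x = r cosθ + √(L² − r² sin²θ), so v = −rω sinθ·[1 + r cosθ/√(L² − r² sin²θ)].
With r = 0.0638 m, L = 0.2223 m, θ = 31.3°: √(L² − r² sin²θ) = 0.21982 m.
v = −0.0638·77.66·0.51952·[1 + 0.0638·0.85446/0.21982] = -3.2124 m/s.
|v| = 3.2124 m/s = 3212.4 mm/s.

3210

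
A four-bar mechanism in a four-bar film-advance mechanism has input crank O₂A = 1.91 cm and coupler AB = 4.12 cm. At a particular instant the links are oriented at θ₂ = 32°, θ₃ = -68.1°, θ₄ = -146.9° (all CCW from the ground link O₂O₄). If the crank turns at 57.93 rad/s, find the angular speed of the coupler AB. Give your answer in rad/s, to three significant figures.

0.526

ω₂ = 57.93 rad/s
Differentiating the loop-closure r₂e^{iθ₂}+r₃e^{iθ₃}=r₁+r₄e^{iθ₄} gives r₂ω₂e^{iθ₂}+r₃ω₃e^{iθ₃}=r₄ω₄e^{iθ₄}.
Eliminating the other unknown: ω₃ = r₂ω₂ sin(θ₄−θ₂) / [r₃ sin(θ₃−θ₄)].
Numerator sine = -0.01920; denominator sine = +0.98096.
Result = 0.0191·57.93·(-0.01920) / (0.0412·(+0.98096)) = -0.52557 rad/s; magnitude 0.52557 rad/s.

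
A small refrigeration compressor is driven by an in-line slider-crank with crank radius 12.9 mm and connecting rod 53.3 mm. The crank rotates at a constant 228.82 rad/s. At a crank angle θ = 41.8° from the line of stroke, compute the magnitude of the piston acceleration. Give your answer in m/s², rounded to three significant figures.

524

ω = 228.8 rad/s
x(θ) = r cosθ + √(L² − r² sin²θ); with ω constant, a = ω²·d²x/dθ².
d²x/dθ² = −r cosθ − r²(cos2θ)/√u − r⁴ sin²2θ/(4u^{3/2}),  u = L² − r² sin²θ = 0.00276696 m².
Substituting r = 0.0129 m, L = 0.0533 m, θ = 41.8°: d²x/dθ² = -0.010016 m.
a = ω²·d²x/dθ² = (228.8)²·(-0.010016) = -524.44 m/s²;  |a| = 524.44 m/s².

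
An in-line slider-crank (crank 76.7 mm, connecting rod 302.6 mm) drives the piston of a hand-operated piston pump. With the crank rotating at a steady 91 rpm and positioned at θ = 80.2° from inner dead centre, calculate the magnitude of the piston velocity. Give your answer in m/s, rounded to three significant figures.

0.752

ω = 2π·91/60 = 9.529 rad/s
For an in-line slider-crank, x = r cosθ + √(L² − r² sin²θ), so v = −rω sinθ·[1 + r cosθ/√(L² − r² sin²θ)].
With r = 0.0767 m, L = 0.3026 m, θ = 80.2°: √(L² − r² sin²θ) = 0.29301 m.
v = −0.0767·9.529·0.98541·[1 + 0.0767·0.17021/0.29301] = -0.75234 m/s.
|v| = 0.75234 m/s.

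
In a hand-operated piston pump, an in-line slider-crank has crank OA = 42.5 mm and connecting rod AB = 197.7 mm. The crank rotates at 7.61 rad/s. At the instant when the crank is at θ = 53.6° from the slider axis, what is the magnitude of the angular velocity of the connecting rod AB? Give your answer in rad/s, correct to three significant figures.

ω = 7.61 rad/s
The rod makes angle φ with the slider axis where L sinφ = r sinθ; differentiating, L cosφ·φ̇ = r ω cosθ.
L cosφ = √(L² − r² sin²θ) = 0.19472 m.
|ω_rod| = r ω |cosθ| / √(L² − r² sin²θ) = 0.0425·7.61·0.59342/0.19472 = 0.98566 rad/s.

0.986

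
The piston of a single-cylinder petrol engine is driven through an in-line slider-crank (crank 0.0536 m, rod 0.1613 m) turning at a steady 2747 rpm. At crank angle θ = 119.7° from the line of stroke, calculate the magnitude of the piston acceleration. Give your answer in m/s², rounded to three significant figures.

2950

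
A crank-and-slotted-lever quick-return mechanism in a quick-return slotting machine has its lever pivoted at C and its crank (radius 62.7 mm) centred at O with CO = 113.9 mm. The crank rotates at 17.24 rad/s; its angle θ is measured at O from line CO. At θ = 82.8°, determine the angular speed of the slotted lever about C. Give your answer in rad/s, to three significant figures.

ω = 17.24 rad/s
Crank pin A relative to C: A = (d + r cosθ, r sinθ); lever angle φ = atan2(r sinθ, d + r cosθ).
Differentiating tanφ: φ̇ = rω(d cosθ + r)/(d² + r² + 2dr cosθ).
d² + r² + 2dr cosθ = |CA|² = 0.0186946 m²;  d cosθ + r = +0.076975 m.
|ω_lever| = |0.0627·17.24·+0.076975| / 0.0186946 = 4.4508 rad/s.

4.45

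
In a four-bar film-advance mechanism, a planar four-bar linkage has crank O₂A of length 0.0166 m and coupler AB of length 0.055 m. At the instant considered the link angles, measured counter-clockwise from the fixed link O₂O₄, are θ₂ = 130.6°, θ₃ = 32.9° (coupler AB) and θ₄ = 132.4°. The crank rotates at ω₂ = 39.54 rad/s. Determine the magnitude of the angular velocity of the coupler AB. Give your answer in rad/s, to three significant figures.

0.380

ω₂ = 39.54 rad/s
Differentiating the loop-closure r₂e^{iθ₂}+r₃e^{iθ₃}=r₁+r₄e^{iθ₄} gives r₂ω₂e^{iθ₂}+r₃ω₃e^{iθ₃}=r₄ω₄e^{iθ₄}.
Eliminating the other unknown: ω₃ = r₂ω₂ sin(θ₄−θ₂) / [r₃ sin(θ₃−θ₄)].
Numerator sine = +0.03141; denominator sine = -0.98629.
Result = 0.0166·39.54·(+0.03141) / (0.055·(-0.98629)) = -0.38006 rad/s; magnitude 0.38006 rad/s.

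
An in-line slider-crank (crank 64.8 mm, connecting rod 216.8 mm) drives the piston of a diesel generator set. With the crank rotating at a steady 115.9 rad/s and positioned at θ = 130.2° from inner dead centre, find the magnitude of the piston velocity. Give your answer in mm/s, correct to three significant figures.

ω = 115.9 rad/s
For an in-line slider-crank, x = r cosθ + √(L² − r² sin²θ), so v = −rω sinθ·[1 + r cosθ/√(L² − r² sin²θ)].
With r = 0.0648 m, L = 0.2168 m, θ = 130.2°: √(L² − r² sin²θ) = 0.21107 m.
v = −0.0648·115.9·0.76380·[1 + 0.0648·-0.64546/0.21107] = -4.5997 m/s.
|v| = 4.5997 m/s = 4599.7 mm/s.

4600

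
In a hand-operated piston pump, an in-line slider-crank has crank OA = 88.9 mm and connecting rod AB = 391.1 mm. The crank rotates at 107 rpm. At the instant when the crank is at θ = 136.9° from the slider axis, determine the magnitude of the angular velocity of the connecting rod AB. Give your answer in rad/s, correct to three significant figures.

1.88

ω = 11.21 rad/s (converted from 107 rpm).
The rod makes angle φ with the slider axis where L sinφ = r sinθ; differentiating, L cosφ·φ̇ = r ω cosθ.
L cosφ = √(L² − r² sin²θ) = 0.38635 m.
|ω_rod| = r ω |cosθ| / √(L² − r² sin²θ) = 0.0889·11.21·0.73016/0.38635 = 1.8826 rad/s.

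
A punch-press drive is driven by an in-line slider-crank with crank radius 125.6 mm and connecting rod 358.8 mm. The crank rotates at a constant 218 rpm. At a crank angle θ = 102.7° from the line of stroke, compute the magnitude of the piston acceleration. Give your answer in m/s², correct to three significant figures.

ω = 2π·218/60 = 22.83 rad/s
x(θ) = r cosθ + √(L² − r² sin²θ); with ω constant, a = ω²·d²x/dθ².
d²x/dθ² = −r cosθ − r²(cos2θ)/√u − r⁴ sin²2θ/(4u^{3/2}),  u = L² − r² sin²θ = 0.113725 m².
Substituting r = 0.1256 m, L = 0.3588 m, θ = 102.7°: d²x/dθ² = +0.069571 m.
a = ω²·d²x/dθ² = (22.83)²·(+0.069571) = +36.258 m/s²;  |a| = 36.258 m/s².

36.3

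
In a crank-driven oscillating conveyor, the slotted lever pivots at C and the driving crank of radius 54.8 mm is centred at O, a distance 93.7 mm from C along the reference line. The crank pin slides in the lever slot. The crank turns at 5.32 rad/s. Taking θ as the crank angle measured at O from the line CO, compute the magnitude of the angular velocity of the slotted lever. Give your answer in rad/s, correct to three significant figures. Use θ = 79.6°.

ω = 5.32 rad/s
Crank pin A relative to C: A = (d + r cosθ, r sinθ); lever angle φ = atan2(r sinθ, d + r cosθ).
Differentiating tanφ: φ̇ = rω(d cosθ + r)/(d² + r² + 2dr cosθ).
d² + r² + 2dr cosθ = |CA|² = 0.0136366 m²;  d cosθ + r = +0.071715 m.
|ω_lever| = |0.0548·5.32·+0.071715| / 0.0136366 = 1.5332 rad/s.

1.53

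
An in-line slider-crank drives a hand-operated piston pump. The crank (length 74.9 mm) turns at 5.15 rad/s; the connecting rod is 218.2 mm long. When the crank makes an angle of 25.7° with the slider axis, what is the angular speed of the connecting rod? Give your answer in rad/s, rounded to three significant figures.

1.61

ω = 5.15 rad/s
The rod makes angle φ with the slider axis where L sinφ = r sinθ; differentiating, L cosφ·φ̇ = r ω cosθ.
L cosφ = √(L² − r² sin²θ) = 0.21577 m.
|ω_rod| = r ω |cosθ| / √(L² − r² sin²θ) = 0.0749·5.15·0.90108/0.21577 = 1.6109 rad/s.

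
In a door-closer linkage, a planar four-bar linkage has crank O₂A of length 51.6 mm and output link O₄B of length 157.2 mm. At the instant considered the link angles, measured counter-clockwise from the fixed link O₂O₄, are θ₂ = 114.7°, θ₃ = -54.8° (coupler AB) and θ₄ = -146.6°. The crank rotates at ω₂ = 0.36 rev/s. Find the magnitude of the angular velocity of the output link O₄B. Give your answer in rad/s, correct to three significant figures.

0.135

ω₂ = 2.262 rad/s (from 0.36 rev/s).
Differentiating the loop-closure r₂e^{iθ₂}+r₃e^{iθ₃}=r₁+r₄e^{iθ₄} gives r₂ω₂e^{iθ₂}+r₃ω₃e^{iθ₃}=r₄ω₄e^{iθ₄}.
Eliminating the other unknown: ω₄ = r₂ω₂ sin(θ₂−θ₃) / [r₄ sin(θ₄−θ₃)].
Numerator sine = +0.18224; denominator sine = -0.99951.
Result = 0.0516·2.262·(+0.18224) / (0.1572·(-0.99951)) = -0.13537 rad/s; magnitude 0.13537 rad/s.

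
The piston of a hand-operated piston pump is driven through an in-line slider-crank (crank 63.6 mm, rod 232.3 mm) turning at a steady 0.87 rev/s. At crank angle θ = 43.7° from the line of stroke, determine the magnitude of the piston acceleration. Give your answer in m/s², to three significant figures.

ω = 2π·0.87 = 5.466 rad/s
x(θ) = r cosθ + √(L² − r² sin²θ); with ω constant, a = ω²·d²x/dθ².
d²x/dθ² = −r cosθ − r²(cos2θ)/√u − r⁴ sin²2θ/(4u^{3/2}),  u = L² − r² sin²θ = 0.0520326 m².
Substituting r = 0.0636 m, L = 0.2323 m, θ = 43.7°: d²x/dθ² = -0.047129 m.
a = ω²·d²x/dθ² = (5.466)²·(-0.047129) = -1.4083 m/s²;  |a| = 1.4083 m/s².

1.41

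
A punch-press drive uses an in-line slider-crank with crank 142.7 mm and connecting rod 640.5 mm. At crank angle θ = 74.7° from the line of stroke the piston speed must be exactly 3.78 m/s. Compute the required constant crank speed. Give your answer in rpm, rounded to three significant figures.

For an in-line slider-crank, |v_piston| = rω|sinθ|·[1 + r cosθ/√(L² − r² sin²θ)].
With r = 0.1427 m, L = 0.6405 m, θ = 74.7°: the bracketed kinematic factor |dx/dθ| = 0.14593 m.
ω = v/|dx/dθ| = 3.78/0.14593 = 25.903 rad/s.
N = 60ω/(2π) = 247.36 rpm.

247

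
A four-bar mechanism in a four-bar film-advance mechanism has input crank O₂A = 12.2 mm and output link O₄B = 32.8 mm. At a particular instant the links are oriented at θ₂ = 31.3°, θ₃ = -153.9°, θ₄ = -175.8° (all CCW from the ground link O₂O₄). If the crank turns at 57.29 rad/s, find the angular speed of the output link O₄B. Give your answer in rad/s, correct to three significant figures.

ω₂ = 57.29 rad/s
Differentiating the loop-closure r₂e^{iθ₂}+r₃e^{iθ₃}=r₁+r₄e^{iθ₄} gives r₂ω₂e^{iθ₂}+r₃ω₃e^{iθ₃}=r₄ω₄e^{iθ₄}.
Eliminating the other unknown: ω₄ = r₂ω₂ sin(θ₂−θ₃) / [r₄ sin(θ₄−θ₃)].
Numerator sine = -0.09063; denominator sine = -0.37299.
Result = 0.0122·57.29·(-0.09063) / (0.0328·(-0.37299)) = +5.1779 rad/s; magnitude 5.1779 rad/s.

5.18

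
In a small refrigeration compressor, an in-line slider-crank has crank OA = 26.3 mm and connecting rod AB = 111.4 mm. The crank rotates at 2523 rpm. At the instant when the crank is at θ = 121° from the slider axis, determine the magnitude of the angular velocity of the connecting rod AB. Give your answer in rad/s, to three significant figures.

ω = 264.2 rad/s (converted from 2523 rpm).
The rod makes angle φ with the slider axis where L sinφ = r sinθ; differentiating, L cosφ·φ̇ = r ω cosθ.
L cosφ = √(L² − r² sin²θ) = 0.1091 m.
|ω_rod| = r ω |cosθ| / √(L² − r² sin²θ) = 0.0263·264.2·0.51504/0.1091 = 32.805 rad/s.

32.8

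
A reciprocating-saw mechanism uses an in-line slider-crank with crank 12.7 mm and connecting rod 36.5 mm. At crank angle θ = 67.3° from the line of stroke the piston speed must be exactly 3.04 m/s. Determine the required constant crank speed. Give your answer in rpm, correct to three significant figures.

2170

For an in-line slider-crank, |v_piston| = rω|sinθ|·[1 + r cosθ/√(L² − r² sin²θ)].
With r = 0.0127 m, L = 0.0365 m, θ = 67.3°: the bracketed kinematic factor |dx/dθ| = 0.013377 m.
ω = v/|dx/dθ| = 3.04/0.013377 = 227.25 rad/s.
N = 60ω/(2π) = 2170.1 rpm.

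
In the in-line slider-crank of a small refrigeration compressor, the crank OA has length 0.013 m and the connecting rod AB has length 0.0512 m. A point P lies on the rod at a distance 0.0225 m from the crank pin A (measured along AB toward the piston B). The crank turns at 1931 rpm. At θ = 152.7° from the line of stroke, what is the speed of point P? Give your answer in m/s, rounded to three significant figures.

1.70

ω = 202.2 rad/s.  Crank-pin speed |V_A| = rω = 2.6288 m/s, perpendicular to OA.
Rod angle: sinφ = −(r/L) sinθ ⇒ φ = -6.687°; ω_rod = −rω cosθ/√(L²−r²sin²θ) = +45.937 rad/s.
V_P = V_A + ω_rod × AP, with AP = 0.0225 m along the rod.
Components: V_Px = −rω sinθ − a·ω_rod·sinφ = -1.0853 m/s;  V_Py = rω cosθ + a·ω_rod·cosφ = -1.3094 m/s.
|V_P| = √(V_Px² + V_Py²) = 1.7007 m/s.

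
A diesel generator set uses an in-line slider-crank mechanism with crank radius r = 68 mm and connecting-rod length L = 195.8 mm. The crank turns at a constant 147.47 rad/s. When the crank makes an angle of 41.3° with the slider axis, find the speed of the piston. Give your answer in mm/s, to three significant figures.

ω = 147.5 rad/s
For an in-line slider-crank, x = r cosθ + √(L² − r² sin²θ), so v = −rω sinθ·[1 + r cosθ/√(L² − r² sin²θ)].
With r = 0.068 m, L = 0.1958 m, θ = 41.3°: √(L² − r² sin²θ) = 0.19059 m.
v = −0.068·147.5·0.66000·[1 + 0.068·0.75126/0.19059] = -8.3925 m/s.
|v| = 8.3925 m/s = 8392.5 mm/s.

8390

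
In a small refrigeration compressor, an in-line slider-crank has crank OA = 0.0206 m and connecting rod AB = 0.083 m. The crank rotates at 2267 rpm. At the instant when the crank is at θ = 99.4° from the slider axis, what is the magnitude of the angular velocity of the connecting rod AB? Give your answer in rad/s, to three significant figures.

9.93

ω = 237.4 rad/s (converted from 2267 rpm).
The rod makes angle φ with the slider axis where L sinφ = r sinθ; differentiating, L cosφ·φ̇ = r ω cosθ.
L cosφ = √(L² − r² sin²θ) = 0.080473 m.
|ω_rod| = r ω |cosθ| / √(L² − r² sin²θ) = 0.0206·237.4·0.16333/0.080473 = 9.9255 rad/s.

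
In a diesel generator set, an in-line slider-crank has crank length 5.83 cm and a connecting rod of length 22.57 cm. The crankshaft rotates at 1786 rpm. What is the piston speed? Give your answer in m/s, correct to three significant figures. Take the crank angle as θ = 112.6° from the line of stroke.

ω = 2π·1786/60 = 187 rad/s
For an in-line slider-crank, x = r cosθ + √(L² − r² sin²θ), so v = −rω sinθ·[1 + r cosθ/√(L² − r² sin²θ)].
With r = 0.0583 m, L = 0.2257 m, θ = 112.6°: √(L² − r² sin²θ) = 0.21919 m.
v = −0.0583·187·0.92321·[1 + 0.0583·-0.38430/0.21919] = -9.0376 m/s.
|v| = 9.0376 m/s.

9.04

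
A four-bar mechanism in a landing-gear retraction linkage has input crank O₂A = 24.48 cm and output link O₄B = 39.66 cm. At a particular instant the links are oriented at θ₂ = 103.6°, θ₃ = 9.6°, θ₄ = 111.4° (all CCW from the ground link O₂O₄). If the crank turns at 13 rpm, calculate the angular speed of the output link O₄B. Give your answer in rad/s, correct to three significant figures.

ω₂ = 1.361 rad/s (from 13 rpm).
Differentiating the loop-closure r₂e^{iθ₂}+r₃e^{iθ₃}=r₁+r₄e^{iθ₄} gives r₂ω₂e^{iθ₂}+r₃ω₃e^{iθ₃}=r₄ω₄e^{iθ₄}.
Eliminating the other unknown: ω₄ = r₂ω₂ sin(θ₂−θ₃) / [r₄ sin(θ₄−θ₃)].
Numerator sine = +0.99756; denominator sine = +0.97887.
Result = 0.2448·1.361·(+0.99756) / (0.3966·(+0.97887)) = +0.85634 rad/s; magnitude 0.85634 rad/s.

0.856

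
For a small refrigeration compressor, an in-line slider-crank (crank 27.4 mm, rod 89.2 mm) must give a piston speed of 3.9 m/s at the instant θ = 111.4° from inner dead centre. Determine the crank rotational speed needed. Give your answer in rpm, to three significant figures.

For an in-line slider-crank, |v_piston| = rω|sinθ|·[1 + r cosθ/√(L² − r² sin²θ)].
With r = 0.0274 m, L = 0.0892 m, θ = 111.4°: the bracketed kinematic factor |dx/dθ| = 0.022527 m.
ω = v/|dx/dθ| = 3.9/0.022527 = 173.13 rad/s.
N = 60ω/(2π) = 1653.2 rpm.

1650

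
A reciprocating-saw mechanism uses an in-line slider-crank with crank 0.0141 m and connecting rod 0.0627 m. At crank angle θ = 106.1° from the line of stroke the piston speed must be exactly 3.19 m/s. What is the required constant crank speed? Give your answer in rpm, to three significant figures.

For an in-line slider-crank, |v_piston| = rω|sinθ|·[1 + r cosθ/√(L² − r² sin²θ)].
With r = 0.0141 m, L = 0.0627 m, θ = 106.1°: the bracketed kinematic factor |dx/dθ| = 0.012682 m.
ω = v/|dx/dθ| = 3.19/0.012682 = 251.54 rad/s.
N = 60ω/(2π) = 2402.1 rpm.

2400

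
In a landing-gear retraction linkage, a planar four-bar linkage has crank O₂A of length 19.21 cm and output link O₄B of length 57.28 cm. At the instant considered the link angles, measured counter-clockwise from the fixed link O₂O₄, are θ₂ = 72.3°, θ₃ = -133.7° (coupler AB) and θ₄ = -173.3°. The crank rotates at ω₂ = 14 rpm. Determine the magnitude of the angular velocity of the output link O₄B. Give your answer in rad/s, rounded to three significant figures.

0.338

ω₂ = 1.466 rad/s (from 14 rpm).
Differentiating the loop-closure r₂e^{iθ₂}+r₃e^{iθ₃}=r₁+r₄e^{iθ₄} gives r₂ω₂e^{iθ₂}+r₃ω₃e^{iθ₃}=r₄ω₄e^{iθ₄}.
Eliminating the other unknown: ω₄ = r₂ω₂ sin(θ₂−θ₃) / [r₄ sin(θ₄−θ₃)].
Numerator sine = -0.43837; denominator sine = -0.63742.
Result = 0.1921·1.466·(-0.43837) / (0.5728·(-0.63742)) = +0.33814 rad/s; magnitude 0.33814 rad/s.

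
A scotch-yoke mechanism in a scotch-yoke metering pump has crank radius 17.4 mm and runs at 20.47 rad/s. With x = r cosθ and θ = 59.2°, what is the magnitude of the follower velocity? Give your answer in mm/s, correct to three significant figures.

306

ω = 20.47 rad/s
x = r cosθ ⇒ ẋ = −rω sinθ.
|v| = rω|sinθ| = 0.0174·20.47·|sin 59.2°| = 0.30594 m/s = 305.94 mm/s.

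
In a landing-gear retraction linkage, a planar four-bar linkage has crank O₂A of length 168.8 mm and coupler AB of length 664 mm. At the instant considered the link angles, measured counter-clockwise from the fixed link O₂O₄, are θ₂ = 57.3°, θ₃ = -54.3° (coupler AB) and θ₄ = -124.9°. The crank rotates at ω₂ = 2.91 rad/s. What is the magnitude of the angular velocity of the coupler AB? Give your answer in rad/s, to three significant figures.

0.0301

ω₂ = 2.91 rad/s
Differentiating the loop-closure r₂e^{iθ₂}+r₃e^{iθ₃}=r₁+r₄e^{iθ₄} gives r₂ω₂e^{iθ₂}+r₃ω₃e^{iθ₃}=r₄ω₄e^{iθ₄}.
Eliminating the other unknown: ω₃ = r₂ω₂ sin(θ₄−θ₂) / [r₃ sin(θ₃−θ₄)].
Numerator sine = +0.03839; denominator sine = +0.94322.
Result = 0.1688·2.91·(+0.03839) / (0.664·(+0.94322)) = +0.030108 rad/s; magnitude 0.030108 rad/s.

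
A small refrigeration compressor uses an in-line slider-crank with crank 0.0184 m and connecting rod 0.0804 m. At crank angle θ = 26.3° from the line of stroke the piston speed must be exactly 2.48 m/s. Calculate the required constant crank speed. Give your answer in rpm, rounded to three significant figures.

For an in-line slider-crank, |v_piston| = rω|sinθ|·[1 + r cosθ/√(L² − r² sin²θ)].
With r = 0.0184 m, L = 0.0804 m, θ = 26.3°: the bracketed kinematic factor |dx/dθ| = 0.0098338 m.
ω = v/|dx/dθ| = 2.48/0.0098338 = 252.19 rad/s.
N = 60ω/(2π) = 2408.3 rpm.

2410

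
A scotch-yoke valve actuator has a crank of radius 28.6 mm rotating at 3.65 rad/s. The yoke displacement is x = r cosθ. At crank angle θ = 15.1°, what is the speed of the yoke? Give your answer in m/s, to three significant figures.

0.0272

ω = 3.65 rad/s
x = r cosθ ⇒ ẋ = −rω sinθ.
|v| = rω|sinθ| = 0.0286·3.65·|sin 15.1°| = 0.027194 m/s.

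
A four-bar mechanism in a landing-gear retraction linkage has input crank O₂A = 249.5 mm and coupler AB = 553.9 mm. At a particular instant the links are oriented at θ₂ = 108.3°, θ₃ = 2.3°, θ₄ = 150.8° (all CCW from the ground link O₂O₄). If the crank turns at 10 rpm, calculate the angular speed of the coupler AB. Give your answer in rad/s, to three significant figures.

0.610

ω₂ = 1.047 rad/s (from 10 rpm).
Differentiating the loop-closure r₂e^{iθ₂}+r₃e^{iθ₃}=r₁+r₄e^{iθ₄} gives r₂ω₂e^{iθ₂}+r₃ω₃e^{iθ₃}=r₄ω₄e^{iθ₄}.
Eliminating the other unknown: ω₃ = r₂ω₂ sin(θ₄−θ₂) / [r₃ sin(θ₃−θ₄)].
Numerator sine = +0.67559; denominator sine = -0.52250.
Result = 0.2495·1.047·(+0.67559) / (0.5539·(-0.52250)) = -0.60991 rad/s; magnitude 0.60991 rad/s.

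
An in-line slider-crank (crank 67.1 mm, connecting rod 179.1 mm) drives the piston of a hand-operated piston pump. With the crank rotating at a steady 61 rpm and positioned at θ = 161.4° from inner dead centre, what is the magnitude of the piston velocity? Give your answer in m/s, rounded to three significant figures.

0.0878

ω = 2π·61/60 = 6.388 rad/s
For an in-line slider-crank, x = r cosθ + √(L² − r² sin²θ), so v = −rω sinθ·[1 + r cosθ/√(L² − r² sin²θ)].
With r = 0.0671 m, L = 0.1791 m, θ = 161.4°: √(L² − r² sin²θ) = 0.17782 m.
v = −0.0671·6.388·0.31896·[1 + 0.0671·-0.94777/0.17782] = -0.08782 m/s.
|v| = 0.08782 m/s.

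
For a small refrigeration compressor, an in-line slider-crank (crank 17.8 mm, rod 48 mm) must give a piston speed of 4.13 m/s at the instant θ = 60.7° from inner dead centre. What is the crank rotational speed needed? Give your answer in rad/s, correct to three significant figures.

For an in-line slider-crank, |v_piston| = rω|sinθ|·[1 + r cosθ/√(L² − r² sin²θ)].
With r = 0.0178 m, L = 0.048 m, θ = 60.7°: the bracketed kinematic factor |dx/dθ| = 0.0185 m.
ω = v/|dx/dθ| = 4.13/0.0185 = 223.24 rad/s.

223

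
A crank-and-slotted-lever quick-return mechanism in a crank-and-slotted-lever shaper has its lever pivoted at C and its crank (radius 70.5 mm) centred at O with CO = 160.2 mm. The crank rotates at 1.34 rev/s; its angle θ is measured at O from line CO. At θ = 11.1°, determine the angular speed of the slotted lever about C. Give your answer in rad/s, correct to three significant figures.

2.56

ω = 8.419 rad/s (from 1.34 rev/s).
Crank pin A relative to C: A = (d + r cosθ, r sinθ); lever angle φ = atan2(r sinθ, d + r cosθ).
Differentiating tanφ: φ̇ = rω(d cosθ + r)/(d² + r² + 2dr cosθ).
d² + r² + 2dr cosθ = |CA|² = 0.0527999 m²;  d cosθ + r = +0.2277 m.
|ω_lever| = |0.0705·8.419·+0.2277| / 0.0527999 = 2.5598 rad/s.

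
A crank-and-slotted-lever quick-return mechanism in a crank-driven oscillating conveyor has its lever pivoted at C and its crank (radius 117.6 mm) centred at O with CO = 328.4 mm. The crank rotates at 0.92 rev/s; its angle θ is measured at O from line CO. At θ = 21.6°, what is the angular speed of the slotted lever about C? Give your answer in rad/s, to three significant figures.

1.49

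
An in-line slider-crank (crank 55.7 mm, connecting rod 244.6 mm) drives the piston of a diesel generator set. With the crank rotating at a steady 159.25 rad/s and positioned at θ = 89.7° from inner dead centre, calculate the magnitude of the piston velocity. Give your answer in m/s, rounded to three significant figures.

8.88

ω = 159.2 rad/s
For an in-line slider-crank, x = r cosθ + √(L² − r² sin²θ), so v = −rω sinθ·[1 + r cosθ/√(L² − r² sin²θ)].
With r = 0.0557 m, L = 0.2446 m, θ = 89.7°: √(L² − r² sin²θ) = 0.23817 m.
v = −0.0557·159.2·0.99999·[1 + 0.0557·0.00524/0.23817] = -8.881 m/s.
|v| = 8.881 m/s.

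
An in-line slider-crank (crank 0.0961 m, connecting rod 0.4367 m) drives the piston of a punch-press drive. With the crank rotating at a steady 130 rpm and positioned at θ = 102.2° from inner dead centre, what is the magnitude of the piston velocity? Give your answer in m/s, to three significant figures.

ω = 2π·130/60 = 13.61 rad/s
For an in-line slider-crank, x = r cosθ + √(L² − r² sin²θ), so v = −rω sinθ·[1 + r cosθ/√(L² − r² sin²θ)].
With r = 0.0961 m, L = 0.4367 m, θ = 102.2°: √(L² − r² sin²θ) = 0.42648 m.
v = −0.0961·13.61·0.97742·[1 + 0.0961·-0.21132/0.42648] = -1.2178 m/s.
|v| = 1.2178 m/s.

1.22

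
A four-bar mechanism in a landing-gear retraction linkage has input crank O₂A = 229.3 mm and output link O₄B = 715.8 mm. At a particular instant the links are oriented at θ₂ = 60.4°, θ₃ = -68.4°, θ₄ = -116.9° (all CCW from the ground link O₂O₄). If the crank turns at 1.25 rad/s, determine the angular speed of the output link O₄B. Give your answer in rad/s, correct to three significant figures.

0.417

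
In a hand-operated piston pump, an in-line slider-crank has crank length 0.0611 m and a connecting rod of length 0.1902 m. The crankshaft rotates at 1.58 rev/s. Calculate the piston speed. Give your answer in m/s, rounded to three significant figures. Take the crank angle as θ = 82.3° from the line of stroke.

0.628

ω = 2π·1.58 = 9.927 rad/s
For an in-line slider-crank, x = r cosθ + √(L² − r² sin²θ), so v = −rω sinθ·[1 + r cosθ/√(L² − r² sin²θ)].
With r = 0.0611 m, L = 0.1902 m, θ = 82.3°: √(L² − r² sin²θ) = 0.1803 m.
v = −0.0611·9.927·0.99098·[1 + 0.0611·0.13399/0.1803] = -0.62839 m/s.
|v| = 0.62839 m/s.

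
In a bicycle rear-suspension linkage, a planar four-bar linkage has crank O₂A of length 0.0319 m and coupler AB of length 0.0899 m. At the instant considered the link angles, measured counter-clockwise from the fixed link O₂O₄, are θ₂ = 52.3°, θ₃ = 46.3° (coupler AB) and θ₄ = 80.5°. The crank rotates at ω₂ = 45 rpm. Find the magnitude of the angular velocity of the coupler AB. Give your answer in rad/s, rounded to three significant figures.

ω₂ = 4.712 rad/s (from 45 rpm).
Differentiating the loop-closure r₂e^{iθ₂}+r₃e^{iθ₃}=r₁+r₄e^{iθ₄} gives r₂ω₂e^{iθ₂}+r₃ω₃e^{iθ₃}=r₄ω₄e^{iθ₄}.
Eliminating the other unknown: ω₃ = r₂ω₂ sin(θ₄−θ₂) / [r₃ sin(θ₃−θ₄)].
Numerator sine = +0.47255; denominator sine = -0.56208.
Result = 0.0319·4.712·(+0.47255) / (0.0899·(-0.56208)) = -1.4058 rad/s; magnitude 1.4058 rad/s.

1.41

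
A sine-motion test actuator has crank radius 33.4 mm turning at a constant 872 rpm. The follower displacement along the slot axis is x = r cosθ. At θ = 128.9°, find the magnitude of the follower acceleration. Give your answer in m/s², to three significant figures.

175

ω = 91.32 rad/s (from 872 rpm).
x = r cosθ ⇒ ẍ = −rω² cosθ (ω constant).
|a| = rω²|cosθ| = 0.0334·(91.32)²·|cos 128.9°| = 174.89 m/s².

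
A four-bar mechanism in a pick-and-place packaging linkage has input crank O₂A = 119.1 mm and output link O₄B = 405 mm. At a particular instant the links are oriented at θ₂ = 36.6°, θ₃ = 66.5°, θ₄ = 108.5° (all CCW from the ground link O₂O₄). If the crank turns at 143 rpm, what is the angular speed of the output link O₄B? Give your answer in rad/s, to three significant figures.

3.28

ω₂ = 14.97 rad/s (from 143 rpm).
Differentiating the loop-closure r₂e^{iθ₂}+r₃e^{iθ₃}=r₁+r₄e^{iθ₄} gives r₂ω₂e^{iθ₂}+r₃ω₃e^{iθ₃}=r₄ω₄e^{iθ₄}.
Eliminating the other unknown: ω₄ = r₂ω₂ sin(θ₂−θ₃) / [r₄ sin(θ₄−θ₃)].
Numerator sine = -0.49849; denominator sine = +0.66913.
Result = 0.1191·14.97·(-0.49849) / (0.405·(+0.66913)) = -3.2807 rad/s; magnitude 3.2807 rad/s.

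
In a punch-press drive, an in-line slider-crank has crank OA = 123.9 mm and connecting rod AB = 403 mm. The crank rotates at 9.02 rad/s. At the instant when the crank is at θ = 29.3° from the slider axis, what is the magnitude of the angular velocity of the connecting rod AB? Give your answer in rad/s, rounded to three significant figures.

2.45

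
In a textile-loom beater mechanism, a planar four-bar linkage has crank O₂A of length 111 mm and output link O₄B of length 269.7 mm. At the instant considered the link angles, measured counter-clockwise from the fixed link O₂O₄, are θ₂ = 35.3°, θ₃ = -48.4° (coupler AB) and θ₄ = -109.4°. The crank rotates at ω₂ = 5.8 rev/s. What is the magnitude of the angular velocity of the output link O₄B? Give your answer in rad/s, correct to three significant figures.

17.0

ω₂ = 36.44 rad/s (from 5.8 rev/s).
Differentiating the loop-closure r₂e^{iθ₂}+r₃e^{iθ₃}=r₁+r₄e^{iθ₄} gives r₂ω₂e^{iθ₂}+r₃ω₃e^{iθ₃}=r₄ω₄e^{iθ₄}.
Eliminating the other unknown: ω₄ = r₂ω₂ sin(θ₂−θ₃) / [r₄ sin(θ₄−θ₃)].
Numerator sine = +0.99396; denominator sine = -0.87462.
Result = 0.111·36.44·(+0.99396) / (0.2697·(-0.87462)) = -17.045 rad/s; magnitude 17.045 rad/s.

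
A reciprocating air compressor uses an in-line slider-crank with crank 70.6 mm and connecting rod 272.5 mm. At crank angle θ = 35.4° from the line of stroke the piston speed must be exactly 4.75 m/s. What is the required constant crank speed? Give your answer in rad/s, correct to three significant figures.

For an in-line slider-crank, |v_piston| = rω|sinθ|·[1 + r cosθ/√(L² − r² sin²θ)].
With r = 0.0706 m, L = 0.2725 m, θ = 35.4°: the bracketed kinematic factor |dx/dθ| = 0.049633 m.
ω = v/|dx/dθ| = 4.75/0.049633 = 95.702 rad/s.

95.7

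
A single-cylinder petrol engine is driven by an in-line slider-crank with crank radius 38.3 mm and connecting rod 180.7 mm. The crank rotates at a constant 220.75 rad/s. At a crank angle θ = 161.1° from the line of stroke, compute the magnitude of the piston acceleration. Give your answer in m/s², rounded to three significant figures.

ω = 220.8 rad/s
x(θ) = r cosθ + √(L² − r² sin²θ); with ω constant, a = ω²·d²x/dθ².
d²x/dθ² = −r cosθ − r²(cos2θ)/√u − r⁴ sin²2θ/(4u^{3/2}),  u = L² − r² sin²θ = 0.0324986 m².
Substituting r = 0.0383 m, L = 0.1807 m, θ = 161.1°: d²x/dθ² = +0.029771 m.
a = ω²·d²x/dθ² = (220.8)²·(+0.029771) = +1450.8 m/s²;  |a| = 1450.8 m/s².

1450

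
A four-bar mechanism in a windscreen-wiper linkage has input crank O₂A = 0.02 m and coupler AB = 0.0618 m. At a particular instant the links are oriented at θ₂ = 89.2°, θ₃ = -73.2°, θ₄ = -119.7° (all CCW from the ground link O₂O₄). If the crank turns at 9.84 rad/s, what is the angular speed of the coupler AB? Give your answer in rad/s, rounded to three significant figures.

ω₂ = 9.84 rad/s
Differentiating the loop-closure r₂e^{iθ₂}+r₃e^{iθ₃}=r₁+r₄e^{iθ₄} gives r₂ω₂e^{iθ₂}+r₃ω₃e^{iθ₃}=r₄ω₄e^{iθ₄}.
Eliminating the other unknown: ω₃ = r₂ω₂ sin(θ₄−θ₂) / [r₃ sin(θ₃−θ₄)].
Numerator sine = +0.48328; denominator sine = +0.72537.
Result = 0.02·9.84·(+0.48328) / (0.0618·(+0.72537)) = +2.1217 rad/s; magnitude 2.1217 rad/s.

2.12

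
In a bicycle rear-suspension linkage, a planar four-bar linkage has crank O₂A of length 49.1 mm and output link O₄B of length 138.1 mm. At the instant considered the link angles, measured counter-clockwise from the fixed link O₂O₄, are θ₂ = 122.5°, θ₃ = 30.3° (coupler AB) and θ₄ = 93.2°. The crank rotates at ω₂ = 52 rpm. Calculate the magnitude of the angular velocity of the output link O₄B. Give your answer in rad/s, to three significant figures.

ω₂ = 5.445 rad/s (from 52 rpm).
Differentiating the loop-closure r₂e^{iθ₂}+r₃e^{iθ₃}=r₁+r₄e^{iθ₄} gives r₂ω₂e^{iθ₂}+r₃ω₃e^{iθ₃}=r₄ω₄e^{iθ₄}.
Eliminating the other unknown: ω₄ = r₂ω₂ sin(θ₂−θ₃) / [r₄ sin(θ₄−θ₃)].
Numerator sine = +0.99926; denominator sine = +0.89021.
Result = 0.0491·5.445·(+0.99926) / (0.1381·(+0.89021)) = +2.1732 rad/s; magnitude 2.1732 rad/s.

2.17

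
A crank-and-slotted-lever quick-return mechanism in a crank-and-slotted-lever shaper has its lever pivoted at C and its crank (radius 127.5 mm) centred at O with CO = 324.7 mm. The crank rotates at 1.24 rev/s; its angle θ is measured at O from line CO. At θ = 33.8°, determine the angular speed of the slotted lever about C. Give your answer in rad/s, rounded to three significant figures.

ω = 7.791 rad/s (from 1.24 rev/s).
Crank pin A relative to C: A = (d + r cosθ, r sinθ); lever angle φ = atan2(r sinθ, d + r cosθ).
Differentiating tanφ: φ̇ = rω(d cosθ + r)/(d² + r² + 2dr cosθ).
d² + r² + 2dr cosθ = |CA|² = 0.190491 m²;  d cosθ + r = +0.39732 m.
|ω_lever| = |0.1275·7.791·+0.39732| / 0.190491 = 2.072 rad/s.

2.07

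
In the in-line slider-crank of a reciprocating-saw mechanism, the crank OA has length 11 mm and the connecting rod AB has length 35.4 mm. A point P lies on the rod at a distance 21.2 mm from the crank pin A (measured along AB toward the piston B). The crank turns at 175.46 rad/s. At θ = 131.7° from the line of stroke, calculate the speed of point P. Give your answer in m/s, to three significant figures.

ω = 175.5 rad/s.  Crank-pin speed |V_A| = rω = 1.9301 m/s, perpendicular to OA.
Rod angle: sinφ = −(r/L) sinθ ⇒ φ = -13.415°; ω_rod = −rω cosθ/√(L²−r²sin²θ) = +37.287 rad/s.
V_P = V_A + ω_rod × AP, with AP = 0.0212 m along the rod.
Components: V_Px = −rω sinθ − a·ω_rod·sinφ = -1.2577 m/s;  V_Py = rω cosθ + a·ω_rod·cosφ = -0.51502 m/s.
|V_P| = √(V_Px² + V_Py²) = 1.359 m/s.

1.36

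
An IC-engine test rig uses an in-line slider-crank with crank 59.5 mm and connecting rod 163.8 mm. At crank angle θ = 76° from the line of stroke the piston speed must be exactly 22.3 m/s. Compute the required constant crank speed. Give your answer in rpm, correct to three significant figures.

For an in-line slider-crank, |v_piston| = rω|sinθ|·[1 + r cosθ/√(L² − r² sin²θ)].
With r = 0.0595 m, L = 0.1638 m, θ = 76°: the bracketed kinematic factor |dx/dθ| = 0.063154 m.
ω = v/|dx/dθ| = 22.3/0.063154 = 353.11 rad/s.
N = 60ω/(2π) = 3371.9 rpm.

3370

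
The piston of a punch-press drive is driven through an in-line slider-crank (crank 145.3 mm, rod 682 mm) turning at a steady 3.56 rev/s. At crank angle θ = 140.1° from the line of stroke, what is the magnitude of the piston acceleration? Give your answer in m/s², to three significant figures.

ω = 2π·3.56 = 22.37 rad/s
x(θ) = r cosθ + √(L² − r² sin²θ); with ω constant, a = ω²·d²x/dθ².
d²x/dθ² = −r cosθ − r²(cos2θ)/√u − r⁴ sin²2θ/(4u^{3/2}),  u = L² − r² sin²θ = 0.456437 m².
Substituting r = 0.1453 m, L = 0.682 m, θ = 140.1°: d²x/dθ² = +0.10559 m.
a = ω²·d²x/dθ² = (22.37)²·(+0.10559) = +52.828 m/s²;  |a| = 52.828 m/s².

52.8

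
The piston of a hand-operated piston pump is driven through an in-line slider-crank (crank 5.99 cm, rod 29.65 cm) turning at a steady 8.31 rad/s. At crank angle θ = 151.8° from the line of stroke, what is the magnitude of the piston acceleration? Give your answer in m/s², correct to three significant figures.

3.17

ω = 8.31 rad/s
x(θ) = r cosθ + √(L² − r² sin²θ); with ω constant, a = ω²·d²x/dθ².
d²x/dθ² = −r cosθ − r²(cos2θ)/√u − r⁴ sin²2θ/(4u^{3/2}),  u = L² − r² sin²θ = 0.087111 m².
Substituting r = 0.0599 m, L = 0.2965 m, θ = 151.8°: d²x/dθ² = +0.045976 m.
a = ω²·d²x/dθ² = (8.31)²·(+0.045976) = +3.1749 m/s²;  |a| = 3.1749 m/s².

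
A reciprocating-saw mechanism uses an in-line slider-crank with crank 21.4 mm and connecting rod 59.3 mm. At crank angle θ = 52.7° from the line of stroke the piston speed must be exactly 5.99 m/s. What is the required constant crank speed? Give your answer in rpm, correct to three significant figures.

2740

For an in-line slider-crank, |v_piston| = rω|sinθ|·[1 + r cosθ/√(L² − r² sin²θ)].
With r = 0.0214 m, L = 0.0593 m, θ = 52.7°: the bracketed kinematic factor |dx/dθ| = 0.020909 m.
ω = v/|dx/dθ| = 5.99/0.020909 = 286.47 rad/s.
N = 60ω/(2π) = 2735.6 rpm.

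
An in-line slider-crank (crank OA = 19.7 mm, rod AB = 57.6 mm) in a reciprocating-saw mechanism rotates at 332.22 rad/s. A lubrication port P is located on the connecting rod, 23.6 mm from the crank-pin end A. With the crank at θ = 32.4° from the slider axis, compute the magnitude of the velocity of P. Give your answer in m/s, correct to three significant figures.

ω = 332.2 rad/s.  Crank-pin speed |V_A| = rω = 6.5447 m/s, perpendicular to OA.
Rod angle: sinφ = −(r/L) sinθ ⇒ φ = -10.560°; ω_rod = −rω cosθ/√(L²−r²sin²θ) = -97.589 rad/s.
V_P = V_A + ω_rod × AP, with AP = 0.0236 m along the rod.
Components: V_Px = −rω sinθ − a·ω_rod·sinφ = -3.9289 m/s;  V_Py = rω cosθ + a·ω_rod·cosφ = +3.2618 m/s.
|V_P| = √(V_Px² + V_Py²) = 5.1064 m/s.

5.11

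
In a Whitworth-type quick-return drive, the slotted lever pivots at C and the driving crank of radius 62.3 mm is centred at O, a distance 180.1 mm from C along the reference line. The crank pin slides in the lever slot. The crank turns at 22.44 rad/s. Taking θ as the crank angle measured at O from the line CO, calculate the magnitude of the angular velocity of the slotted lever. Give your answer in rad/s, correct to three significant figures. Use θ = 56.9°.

4.62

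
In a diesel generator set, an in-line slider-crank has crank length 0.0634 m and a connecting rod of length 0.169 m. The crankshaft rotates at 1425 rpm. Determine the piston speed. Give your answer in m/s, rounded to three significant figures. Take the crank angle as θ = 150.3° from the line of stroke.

ω = 2π·1425/60 = 149.2 rad/s
For an in-line slider-crank, x = r cosθ + √(L² − r² sin²θ), so v = −rω sinθ·[1 + r cosθ/√(L² − r² sin²θ)].
With r = 0.0634 m, L = 0.169 m, θ = 150.3°: √(L² − r² sin²θ) = 0.16606 m.
v = −0.0634·149.2·0.49546·[1 + 0.0634·-0.86863/0.16606] = -3.1329 m/s.
|v| = 3.1329 m/s.

3.13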